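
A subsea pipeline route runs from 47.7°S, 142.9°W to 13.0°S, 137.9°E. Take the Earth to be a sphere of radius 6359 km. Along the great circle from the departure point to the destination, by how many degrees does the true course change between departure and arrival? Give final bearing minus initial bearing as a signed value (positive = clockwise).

At departure: θ₁ = atan2(sin Δλ cos φ₂, cos φ₁ sin φ₂ − sin φ₁ cos φ₂ cos Δλ) = 269.02°
At arrival: θ₂ = atan2(sin Δλ cos φ₁, −cos φ₂ sin φ₁ + sin φ₂ cos φ₁ cos Δλ) = 316.32°
Δθ = θ₂ − θ₁ = +47.3°

+47.3°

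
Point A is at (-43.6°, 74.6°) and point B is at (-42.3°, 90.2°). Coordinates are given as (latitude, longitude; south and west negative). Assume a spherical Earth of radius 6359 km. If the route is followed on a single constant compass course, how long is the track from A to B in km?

Δψ = ln[tan(π/4+φ₂/2)/tan(π/4+φ₁/2)] = +0.0310;  Δφ = +0.0227 rad,  Δλ = +0.2723 rad
q = Δφ/Δψ = 0.7319
d = R·√(Δφ² + q²Δλ²) = 6359·0.20056 = 1275 km

1275 km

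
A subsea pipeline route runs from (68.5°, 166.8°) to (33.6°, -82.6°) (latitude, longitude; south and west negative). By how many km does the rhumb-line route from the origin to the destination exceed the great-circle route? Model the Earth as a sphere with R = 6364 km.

Great circle: cos σ = sin φ₁ sin φ₂ + cos φ₁ cos φ₂ cos Δλ,  σ = 1.1511 rad → d_gc = 7325.6 km
Rhumb line: Δψ = -1.0382, q = Δφ/Δψ = 0.5867, d_rh = R√(Δφ²+q²Δλ²) = 8183.6 km
Excess = 8183.6 − 7325.6 = 858.0 ≈ 858 km

858 km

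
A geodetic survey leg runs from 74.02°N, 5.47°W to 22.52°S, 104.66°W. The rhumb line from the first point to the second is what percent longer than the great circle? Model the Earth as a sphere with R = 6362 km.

4.8%

Great circle: σ = 1.9920 rad → d_gc = Rσ = 12672.8 km
Rhumb: Δφ = -1.6849, Δλ = -1.7312, Δψ = -2.3671, q = Δφ/Δψ = 0.7118 → d_rh = R√(Δφ²+q²Δλ²) = 13280.5 km
Excess = (13280.5 − 12672.8) / 12672.8 = 607.7 / 12672.8 = 4.80% ≈ 4.8%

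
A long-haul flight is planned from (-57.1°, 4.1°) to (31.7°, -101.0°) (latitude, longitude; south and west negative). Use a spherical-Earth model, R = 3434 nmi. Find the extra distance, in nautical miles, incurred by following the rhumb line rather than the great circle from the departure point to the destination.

149 nmi

Great circle: cos σ = sin φ₁ sin φ₂ + cos φ₁ cos φ₂ cos Δλ,  σ = 2.1671 rad → d_gc = 7441.8 nmi
Rhumb line: Δψ = +1.8038, q = Δφ/Δψ = 0.8592, d_rh = R√(Δφ²+q²Δλ²) = 7590.8 nmi
Excess = 7590.8 − 7441.8 = 149.0 ≈ 149 nmi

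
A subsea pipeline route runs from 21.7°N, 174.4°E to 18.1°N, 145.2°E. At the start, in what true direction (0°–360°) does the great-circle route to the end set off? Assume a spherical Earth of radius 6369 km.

267.8°

N = sin Δλ·cos φ₂ = -0.4637;  D = cos φ₁ sin φ₂ − sin φ₁ cos φ₂ cos Δλ = -0.0181
initial course = atan2(N, D) = 267.76°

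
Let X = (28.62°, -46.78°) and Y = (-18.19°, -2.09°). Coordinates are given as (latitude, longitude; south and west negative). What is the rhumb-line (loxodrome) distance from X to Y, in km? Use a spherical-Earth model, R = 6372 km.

7086 km

Rhumb course C = atan2(Δλ, Δψ) with Δψ = ln[tan(π/4+φ₂/2)/tan(π/4+φ₁/2)] = -0.8446, Δλ = +0.7800 → C = 137.28°
d = R·|Δφ| / |cos C| = 6372·0.81699 / 0.73466 = 7086 km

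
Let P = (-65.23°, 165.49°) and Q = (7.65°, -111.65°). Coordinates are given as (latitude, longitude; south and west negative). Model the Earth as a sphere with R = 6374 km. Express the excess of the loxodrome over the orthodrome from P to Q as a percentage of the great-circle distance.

Great circle: σ = 1.6401 rad → d_gc = Rσ = 10454.1 km
Rhumb: Δφ = +1.2720, Δλ = +1.4462, Δψ = +1.6499, q = Δφ/Δψ = 0.7709 → d_rh = R√(Δφ²+q²Δλ²) = 10781.4 km
Excess = (10781.4 − 10454.1) / 10454.1 = 327.3 / 10454.1 = 3.13% ≈ 3.1%

3.1%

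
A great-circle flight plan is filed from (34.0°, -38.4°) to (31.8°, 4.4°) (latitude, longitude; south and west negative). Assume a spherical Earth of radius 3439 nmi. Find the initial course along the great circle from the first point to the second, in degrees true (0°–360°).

81.3°

N = sin Δλ·cos φ₂ = +0.5775;  D = cos φ₁ sin φ₂ − sin φ₁ cos φ₂ cos Δλ = +0.0882
initial course = atan2(N, D) = 81.32°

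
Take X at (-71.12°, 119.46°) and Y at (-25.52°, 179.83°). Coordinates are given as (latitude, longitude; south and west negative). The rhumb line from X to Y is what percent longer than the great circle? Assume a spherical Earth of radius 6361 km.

2.9%

Great circle: σ = 0.9860 rad → d_gc = Rσ = 6272.0 km
Rhumb: Δφ = +0.7959, Δλ = +1.0537, Δψ = +1.3333, q = Δφ/Δψ = 0.5969 → d_rh = R√(Δφ²+q²Δλ²) = 6452.6 km
Excess = (6452.6 − 6272.0) / 6272.0 = 180.6 / 6272.0 = 2.88% ≈ 2.9%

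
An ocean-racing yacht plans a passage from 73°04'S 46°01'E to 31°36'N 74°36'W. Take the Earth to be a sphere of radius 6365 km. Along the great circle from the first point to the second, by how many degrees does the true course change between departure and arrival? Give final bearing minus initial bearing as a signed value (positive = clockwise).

+90.9°

At departure: θ₁ = atan2(sin Δλ cos φ₂, cos φ₁ sin φ₂ − sin φ₁ cos φ₂ cos Δλ) = 250.31°
At arrival: θ₂ = atan2(sin Δλ cos φ₁, −cos φ₂ sin φ₁ + sin φ₂ cos φ₁ cos Δλ) = 341.22°
Δθ = θ₂ − θ₁ = +90.9°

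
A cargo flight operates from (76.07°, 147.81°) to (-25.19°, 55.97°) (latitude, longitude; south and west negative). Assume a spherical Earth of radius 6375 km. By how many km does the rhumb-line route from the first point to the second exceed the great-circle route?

Great circle: cos σ = sin φ₁ sin φ₂ + cos φ₁ cos φ₂ cos Δλ,  σ = 2.0044 rad → d_gc = 12777.7 km
Rhumb line: Δψ = -2.5569, q = Δφ/Δψ = 0.6912, d_rh = R√(Δφ²+q²Δλ²) = 13297.5 km
Excess = 13297.5 − 12777.7 = 519.8 ≈ 520 km

520 km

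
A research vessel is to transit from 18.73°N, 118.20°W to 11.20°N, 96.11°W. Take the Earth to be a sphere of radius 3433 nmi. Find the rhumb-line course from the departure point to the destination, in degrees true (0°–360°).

109.4°

Δψ = ln[tan(π/4+φ₂/2)/tan(π/4+φ₁/2)] = -0.1361
Δλ = +0.3855 rad (taken the short way round)
course = atan2(Δλ, Δψ) = 109.45°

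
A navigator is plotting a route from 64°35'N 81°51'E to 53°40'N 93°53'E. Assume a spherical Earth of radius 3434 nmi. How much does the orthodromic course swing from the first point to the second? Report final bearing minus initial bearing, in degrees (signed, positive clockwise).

+10.4°

Initial bearing θ₁ = atan2(sin Δλ cos φ₂, cos φ₁ sin φ₂ − sin φ₁ cos φ₂ cos Δλ) = 145.18°
Final bearing θ₂ = (initial bearing from the destination back to the start) + 180° = 155.57°
Δθ = θ₂ − θ₁ = +10.4°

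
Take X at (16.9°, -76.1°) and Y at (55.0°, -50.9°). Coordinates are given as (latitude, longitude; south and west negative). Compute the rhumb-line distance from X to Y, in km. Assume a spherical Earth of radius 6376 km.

Δψ = ln[tan(π/4+φ₂/2)/tan(π/4+φ₁/2)] = +0.8549;  Δφ = +0.6650 rad,  Δλ = +0.4398 rad
q = Δφ/Δψ = 0.7778
d = R·√(Δφ² + q²Δλ²) = 6376·0.74781 = 4768 km

4768 km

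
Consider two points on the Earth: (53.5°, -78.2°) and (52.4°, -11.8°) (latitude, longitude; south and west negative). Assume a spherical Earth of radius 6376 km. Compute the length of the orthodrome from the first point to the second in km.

4289 km

cos σ = sin φ₁ sin φ₂ + cos φ₁ cos φ₂ cos Δλ
      = sin(53.50°)sin(52.40°) + cos(53.50°)cos(52.40°)cos(66.40°) = 0.7822
σ = 38.539° → d = Rσ = 6376·0.67263 = 4289 km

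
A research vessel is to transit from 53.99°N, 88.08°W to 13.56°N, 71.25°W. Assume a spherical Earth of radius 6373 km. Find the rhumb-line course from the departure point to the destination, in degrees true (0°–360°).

Δψ = ln[tan(π/4+φ₂/2)/tan(π/4+φ₁/2)] = -0.8850
Δλ = +0.2937 rad (taken the short way round)
course = atan2(Δλ, Δψ) = 161.64°

161.6°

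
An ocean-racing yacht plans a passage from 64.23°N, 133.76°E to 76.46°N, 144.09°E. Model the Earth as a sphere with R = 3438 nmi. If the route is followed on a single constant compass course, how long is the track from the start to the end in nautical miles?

Δψ = ln[tan(π/4+φ₂/2)/tan(π/4+φ₁/2)] = +0.6560;  Δφ = +0.2135 rad,  Δλ = +0.1803 rad
q = Δφ/Δψ = 0.3254
d = R·√(Δφ² + q²Δλ²) = 3438·0.22137 = 761 nmi

761 nmi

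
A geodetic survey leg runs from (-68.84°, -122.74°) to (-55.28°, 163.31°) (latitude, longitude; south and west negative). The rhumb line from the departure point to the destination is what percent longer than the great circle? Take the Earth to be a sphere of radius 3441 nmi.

Great circle: σ = 0.6035 rad → d_gc = Rσ = 2076.6 nmi
Rhumb: Δφ = +0.2367, Δλ = -1.2907, Δψ = +0.5150, q = Δφ/Δψ = 0.4595 → d_rh = R√(Δφ²+q²Δλ²) = 2197.3 nmi
Excess = (2197.3 − 2076.6) / 2076.6 = 120.7 / 2076.6 = 5.81% ≈ 5.8%

5.8%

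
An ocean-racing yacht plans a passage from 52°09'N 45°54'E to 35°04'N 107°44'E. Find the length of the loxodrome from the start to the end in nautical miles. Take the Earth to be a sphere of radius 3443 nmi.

2853 nmi

Δψ = ln[tan(π/4+φ₂/2)/tan(π/4+φ₁/2)] = -0.4162;  Δφ = -0.2982 rad,  Δλ = +1.0792 rad
q = Δφ/Δψ = 0.7165
d = R·√(Δφ² + q²Δλ²) = 3443·0.82869 = 2853 nmi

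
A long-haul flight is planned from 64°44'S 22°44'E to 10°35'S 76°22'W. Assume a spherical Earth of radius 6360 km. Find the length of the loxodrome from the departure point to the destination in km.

9957 km

Rhumb course C = atan2(Δλ, Δψ) with Δψ = ln[tan(π/4+φ₂/2)/tan(π/4+φ₁/2)] = +1.3097, Δλ = -1.7296 → C = 307.13°
d = R·|Δφ| / |cos C| = 6360·0.94510 / 0.60368 = 9957 km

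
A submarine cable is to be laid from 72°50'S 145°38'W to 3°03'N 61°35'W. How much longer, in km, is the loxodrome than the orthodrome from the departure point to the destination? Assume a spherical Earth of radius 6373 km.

Great circle: cos σ = sin φ₁ sin φ₂ + cos φ₁ cos φ₂ cos Δλ,  σ = 1.5911 rad → d_gc = 10140.0 km
Rhumb line: Δψ = +1.9441, q = Δφ/Δψ = 0.6812, d_rh = R√(Δφ²+q²Δλ²) = 10573.7 km
Excess = 10573.7 − 10140.0 = 433.7 ≈ 434 km

434 km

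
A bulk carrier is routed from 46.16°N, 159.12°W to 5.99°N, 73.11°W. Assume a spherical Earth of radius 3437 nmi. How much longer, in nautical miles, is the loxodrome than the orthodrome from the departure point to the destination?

Great circle: cos σ = sin φ₁ sin φ₂ + cos φ₁ cos φ₂ cos Δλ,  σ = 1.4473 rad → d_gc = 4974.3 nmi
Rhumb line: Δψ = -0.8056, q = Δφ/Δψ = 0.8703, d_rh = R√(Δφ²+q²Δλ²) = 5096.1 nmi
Excess = 5096.1 − 4974.3 = 121.8 ≈ 122 nmi

122 nmi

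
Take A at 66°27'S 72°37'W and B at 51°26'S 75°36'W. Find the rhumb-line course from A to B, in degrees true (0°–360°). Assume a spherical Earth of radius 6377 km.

354.3°

Δψ = ln[tan(π/4+φ₂/2)/tan(π/4+φ₁/2)] = +0.5178
Δλ = -0.0521 rad (taken the short way round)
course = atan2(Δλ, Δψ) = 354.26°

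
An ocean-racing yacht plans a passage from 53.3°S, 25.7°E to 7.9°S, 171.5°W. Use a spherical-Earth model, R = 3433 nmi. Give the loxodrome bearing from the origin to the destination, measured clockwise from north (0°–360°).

71.2°

Meridional parts: M(φ₁)=-1.1036, M(φ₂)=-0.1383 → ΔM = +0.9652;  Δλ = +2.8414 rad
tan C = Δλ / ΔM = +2.9437 → C = 71.24°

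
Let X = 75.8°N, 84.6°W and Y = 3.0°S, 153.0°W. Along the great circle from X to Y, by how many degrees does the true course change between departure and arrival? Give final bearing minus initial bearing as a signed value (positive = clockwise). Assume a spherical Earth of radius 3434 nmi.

-55.1°

Initial bearing θ₁ = atan2(sin Δλ cos φ₂, cos φ₁ sin φ₂ − sin φ₁ cos φ₂ cos Δλ) = 248.31°
Final bearing θ₂ = (initial bearing from the destination back to the start) + 180° = 193.19°
Δθ = θ₂ − θ₁ = -55.1°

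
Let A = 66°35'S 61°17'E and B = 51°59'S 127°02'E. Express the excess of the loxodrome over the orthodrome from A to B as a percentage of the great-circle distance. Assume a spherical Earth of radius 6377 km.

Great circle: σ = 0.6033 rad → d_gc = Rσ = 3847.2 km
Rhumb: Δφ = +0.2548, Δλ = +1.1476, Δψ = +0.5082, q = Δφ/Δψ = 0.5014 → d_rh = R√(Δφ²+q²Δλ²) = 4013.2 km
Excess = (4013.2 − 3847.2) / 3847.2 = 166.0 / 3847.2 = 4.31% ≈ 4.3%

4.3%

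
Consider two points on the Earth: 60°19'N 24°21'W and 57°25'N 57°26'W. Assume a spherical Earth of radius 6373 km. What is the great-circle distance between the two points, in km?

Haversine: a = sin²(Δφ/2)+cos φ₁ cos φ₂ sin²(Δλ/2) = 0.02226;  σ = 2·atan2(√a,√(1−a))
σ = 17.160° → d = Rσ = 6373·0.29950 = 1909 km

1909 km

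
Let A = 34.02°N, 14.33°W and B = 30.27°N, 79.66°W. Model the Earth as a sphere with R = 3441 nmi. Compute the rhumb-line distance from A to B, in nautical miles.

3329 nmi

Δψ = ln[tan(π/4+φ₂/2)/tan(π/4+φ₁/2)] = -0.0773;  Δφ = -0.0654 rad,  Δλ = -1.1402 rad
q = Δφ/Δψ = 0.8464
d = R·√(Δφ² + q²Δλ²) = 3441·0.96734 = 3329 nmi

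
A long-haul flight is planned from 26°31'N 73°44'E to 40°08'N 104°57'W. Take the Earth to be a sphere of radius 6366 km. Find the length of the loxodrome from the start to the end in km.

16585 km

Δψ = ln[tan(π/4+φ₂/2)/tan(π/4+φ₁/2)] = +0.2857;  Δφ = +0.2377 rad,  Δλ = -3.1186 rad
q = Δφ/Δψ = 0.8319
d = R·√(Δφ² + q²Δλ²) = 6366·2.60520 = 16585 km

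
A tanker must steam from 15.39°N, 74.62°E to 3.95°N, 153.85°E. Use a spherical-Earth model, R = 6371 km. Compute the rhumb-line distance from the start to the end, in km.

8762 km

Δψ = ln[tan(π/4+φ₂/2)/tan(π/4+φ₁/2)] = -0.2029;  Δφ = -0.1997 rad,  Δλ = +1.3828 rad
q = Δφ/Δψ = 0.9841
d = R·√(Δφ² + q²Δλ²) = 6371·1.37535 = 8762 km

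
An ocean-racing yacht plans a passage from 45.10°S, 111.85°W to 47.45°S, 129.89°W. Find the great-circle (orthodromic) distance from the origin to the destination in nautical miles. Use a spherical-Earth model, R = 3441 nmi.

760 nmi

Haversine: a = sin²(Δφ/2)+cos φ₁ cos φ₂ sin²(Δλ/2) = 0.01215;  σ = 2·atan2(√a,√(1−a))
σ = 12.659° → d = Rσ = 3441·0.22093 = 760 nmi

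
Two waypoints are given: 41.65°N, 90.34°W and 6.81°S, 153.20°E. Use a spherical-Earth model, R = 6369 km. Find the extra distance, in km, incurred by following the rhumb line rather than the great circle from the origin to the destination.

Great circle: cos σ = sin φ₁ sin φ₂ + cos φ₁ cos φ₂ cos Δλ,  σ = 1.9926 rad → d_gc = 12690.8 km
Rhumb line: Δψ = -0.9201, q = Δφ/Δψ = 0.9192, d_rh = R√(Δφ²+q²Δλ²) = 13062.5 km
Excess = 13062.5 − 12690.8 = 371.7 ≈ 372 km

372 km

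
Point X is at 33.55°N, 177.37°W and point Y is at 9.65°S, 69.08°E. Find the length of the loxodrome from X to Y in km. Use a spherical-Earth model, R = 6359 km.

12928 km

Rhumb course C = atan2(Δλ, Δψ) with Δψ = ln[tan(π/4+φ₂/2)/tan(π/4+φ₁/2)] = -0.7914, Δλ = -1.9818 → C = 248.23°
d = R·|Δφ| / |cos C| = 6359·0.75398 / 0.37087 = 12928 km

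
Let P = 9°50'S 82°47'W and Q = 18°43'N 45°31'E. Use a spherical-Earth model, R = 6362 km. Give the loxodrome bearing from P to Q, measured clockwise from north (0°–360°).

77.3°

Δψ = ln[tan(π/4+φ₂/2)/tan(π/4+φ₁/2)] = +0.5051
Δλ = +2.2393 rad (taken the short way round)
course = atan2(Δλ, Δψ) = 77.29°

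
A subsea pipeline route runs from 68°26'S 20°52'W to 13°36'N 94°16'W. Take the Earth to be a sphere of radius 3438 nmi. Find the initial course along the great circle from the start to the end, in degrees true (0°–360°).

N = sin Δλ·cos φ₂ = -0.9315;  D = cos φ₁ sin φ₂ − sin φ₁ cos φ₂ cos Δλ = +0.3447
initial course = atan2(N, D) = 290.31°

290.3°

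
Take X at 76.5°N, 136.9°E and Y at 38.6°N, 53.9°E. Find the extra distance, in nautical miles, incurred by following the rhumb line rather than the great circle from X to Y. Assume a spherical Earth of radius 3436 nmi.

Great circle: cos σ = sin φ₁ sin φ₂ + cos φ₁ cos φ₂ cos Δλ,  σ = 0.8907 rad → d_gc = 3060.4 nmi
Rhumb line: Δψ = -1.4027, q = Δφ/Δψ = 0.4716, d_rh = R√(Δφ²+q²Δλ²) = 3267.3 nmi
Excess = 3267.3 − 3060.4 = 206.9 ≈ 207 nmi

207 nmi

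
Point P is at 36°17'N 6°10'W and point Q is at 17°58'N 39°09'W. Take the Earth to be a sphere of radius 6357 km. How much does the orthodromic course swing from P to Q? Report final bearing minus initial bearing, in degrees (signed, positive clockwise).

-15.6°

Initial bearing θ₁ = atan2(sin Δλ cos φ₂, cos φ₁ sin φ₂ − sin φ₁ cos φ₂ cos Δλ) = 246.65°
Final bearing θ₂ = (initial bearing from the destination back to the start) + 180° = 231.08°
Δθ = θ₂ − θ₁ = -15.6°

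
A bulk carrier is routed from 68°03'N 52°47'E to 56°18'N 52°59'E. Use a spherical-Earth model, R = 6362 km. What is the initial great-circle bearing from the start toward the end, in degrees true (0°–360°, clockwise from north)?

N = sin Δλ·cos φ₂ = +0.0019;  D = cos φ₁ sin φ₂ − sin φ₁ cos φ₂ cos Δλ = -0.2036
initial course = atan2(N, D) = 179.46°

179.5°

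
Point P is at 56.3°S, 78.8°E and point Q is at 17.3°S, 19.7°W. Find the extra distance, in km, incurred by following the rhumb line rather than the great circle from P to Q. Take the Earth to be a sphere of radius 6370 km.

526 km

Great circle: cos σ = sin φ₁ sin φ₂ + cos φ₁ cos φ₂ cos Δλ,  σ = 1.4009 rad → d_gc = 8923.6 km
Rhumb line: Δψ = +0.8878, q = Δφ/Δψ = 0.7667, d_rh = R√(Δφ²+q²Δλ²) = 9449.5 km
Excess = 9449.5 − 8923.6 = 525.9 ≈ 526 km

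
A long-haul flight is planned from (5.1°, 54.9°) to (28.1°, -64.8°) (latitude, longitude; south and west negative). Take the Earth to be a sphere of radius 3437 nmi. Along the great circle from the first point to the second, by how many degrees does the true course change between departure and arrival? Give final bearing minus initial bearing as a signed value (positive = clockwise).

At departure: θ₁ = atan2(sin Δλ cos φ₂, cos φ₁ sin φ₂ − sin φ₁ cos φ₂ cos Δλ) = 303.54°
At arrival: θ₂ = atan2(sin Δλ cos φ₁, −cos φ₂ sin φ₁ + sin φ₂ cos φ₁ cos Δλ) = 250.24°
Δθ = θ₂ − θ₁ = -53.3°

-53.3°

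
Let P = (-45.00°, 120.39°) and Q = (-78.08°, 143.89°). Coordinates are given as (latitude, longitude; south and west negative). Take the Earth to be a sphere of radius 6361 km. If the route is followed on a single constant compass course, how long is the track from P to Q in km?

Δψ = ln[tan(π/4+φ₂/2)/tan(π/4+φ₁/2)] = -1.3782;  Δφ = -0.5774 rad,  Δλ = +0.4102 rad
q = Δφ/Δψ = 0.4189
d = R·√(Δφ² + q²Δλ²) = 6361·0.60238 = 3832 km

3832 km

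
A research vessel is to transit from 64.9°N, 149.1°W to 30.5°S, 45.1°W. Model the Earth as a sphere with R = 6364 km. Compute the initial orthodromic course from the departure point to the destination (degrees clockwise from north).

91.8°

N = sin Δλ·cos φ₂ = +0.8360;  D = cos φ₁ sin φ₂ − sin φ₁ cos φ₂ cos Δλ = -0.0265
initial course = atan2(N, D) = 91.82°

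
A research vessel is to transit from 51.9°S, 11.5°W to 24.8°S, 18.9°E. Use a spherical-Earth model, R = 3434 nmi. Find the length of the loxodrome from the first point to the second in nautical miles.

Δψ = ln[tan(π/4+φ₂/2)/tan(π/4+φ₁/2)] = +0.6163;  Δφ = +0.4730 rad,  Δλ = +0.5306 rad
q = Δφ/Δψ = 0.7675
d = R·√(Δφ² + q²Δλ²) = 3434·0.62412 = 2143 nmi

2143 nmi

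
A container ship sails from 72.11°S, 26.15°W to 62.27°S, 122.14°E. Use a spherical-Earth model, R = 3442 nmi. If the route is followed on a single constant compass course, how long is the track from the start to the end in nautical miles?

Rhumb course C = atan2(Δλ, Δψ) with Δψ = ln[tan(π/4+φ₂/2)/tan(π/4+φ₁/2)] = +0.4499, Δλ = +2.5881 → C = 80.14°
d = R·|Δφ| / |cos C| = 3442·0.17174 / 0.17126 = 3452 nmi

3452 nmi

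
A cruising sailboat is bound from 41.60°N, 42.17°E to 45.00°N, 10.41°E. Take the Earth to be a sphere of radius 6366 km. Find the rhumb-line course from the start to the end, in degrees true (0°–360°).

Δψ = ln[tan(π/4+φ₂/2)/tan(π/4+φ₁/2)] = +0.0816
Δλ = -0.5543 rad (taken the short way round)
course = atan2(Δλ, Δψ) = 278.37°

278.4°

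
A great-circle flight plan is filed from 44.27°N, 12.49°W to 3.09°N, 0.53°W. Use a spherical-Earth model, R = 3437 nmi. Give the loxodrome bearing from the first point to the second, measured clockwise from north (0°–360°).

Meridional parts: M(φ₁)=+0.8635, M(φ₂)=+0.0540 → ΔM = -0.8095;  Δλ = +0.2087 rad
tan C = Δλ / ΔM = -0.2579 → C = 165.54°

165.5°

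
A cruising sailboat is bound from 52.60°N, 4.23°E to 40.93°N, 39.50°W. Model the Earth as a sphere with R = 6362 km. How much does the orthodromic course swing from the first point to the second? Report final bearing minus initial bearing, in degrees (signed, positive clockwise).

-32.8°

At departure: θ₁ = atan2(sin Δλ cos φ₂, cos φ₁ sin φ₂ − sin φ₁ cos φ₂ cos Δλ) = 266.08°
At arrival: θ₂ = atan2(sin Δλ cos φ₁, −cos φ₂ sin φ₁ + sin φ₂ cos φ₁ cos Δλ) = 233.33°
Δθ = θ₂ − θ₁ = -32.8°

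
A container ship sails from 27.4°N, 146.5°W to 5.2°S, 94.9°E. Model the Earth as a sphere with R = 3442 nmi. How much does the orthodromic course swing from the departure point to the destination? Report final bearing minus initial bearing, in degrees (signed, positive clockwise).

-37.3°

At departure: θ₁ = atan2(sin Δλ cos φ₂, cos φ₁ sin φ₂ − sin φ₁ cos φ₂ cos Δλ) = 279.03°
At arrival: θ₂ = atan2(sin Δλ cos φ₁, −cos φ₂ sin φ₁ + sin φ₂ cos φ₁ cos Δλ) = 241.70°
Δθ = θ₂ − θ₁ = -37.3°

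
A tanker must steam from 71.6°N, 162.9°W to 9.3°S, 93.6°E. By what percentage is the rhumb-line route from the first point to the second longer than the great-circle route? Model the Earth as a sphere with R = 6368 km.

6.2%

Great circle: σ = 1.7988 rad → d_gc = Rσ = 11454.9 km
Rhumb: Δφ = -1.4120, Δλ = -1.8064, Δψ = -1.9834, q = Δφ/Δψ = 0.7119 → d_rh = R√(Δφ²+q²Δλ²) = 12161.7 km
Excess = (12161.7 − 11454.9) / 11454.9 = 706.8 / 11454.9 = 6.17% ≈ 6.2%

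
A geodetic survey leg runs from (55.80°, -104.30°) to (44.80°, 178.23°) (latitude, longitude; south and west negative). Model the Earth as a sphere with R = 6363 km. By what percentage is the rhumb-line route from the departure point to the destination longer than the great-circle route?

Great circle: σ = 0.8375 rad → d_gc = Rσ = 5329.1 km
Rhumb: Δφ = -0.1920, Δλ = -1.3521, Δψ = -0.3024, q = Δφ/Δψ = 0.6349 → d_rh = R√(Δφ²+q²Δλ²) = 5597.4 km
Excess = (5597.4 − 5329.1) / 5329.1 = 268.3 / 5329.1 = 5.03% ≈ 5.0%

5.0%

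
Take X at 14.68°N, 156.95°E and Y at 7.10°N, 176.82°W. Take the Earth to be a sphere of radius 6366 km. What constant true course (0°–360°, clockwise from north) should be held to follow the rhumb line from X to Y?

Meridional parts: M(φ₁)=+0.2591, M(φ₂)=+0.1242 → ΔM = -0.1348;  Δλ = +0.4578 rad
tan C = Δλ / ΔM = -3.3954 → C = 106.41°

106.4°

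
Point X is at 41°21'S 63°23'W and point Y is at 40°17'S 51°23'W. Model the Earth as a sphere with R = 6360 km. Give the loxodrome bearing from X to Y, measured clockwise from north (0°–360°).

83.3°

Δψ = ln[tan(π/4+φ₂/2)/tan(π/4+φ₁/2)] = +0.0246
Δλ = +0.2094 rad (taken the short way round)
course = atan2(Δλ, Δψ) = 83.30°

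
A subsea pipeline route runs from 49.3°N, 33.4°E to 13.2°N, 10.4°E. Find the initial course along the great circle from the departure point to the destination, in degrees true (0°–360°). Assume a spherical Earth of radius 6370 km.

θ = atan2( sin Δλ·cos φ₂ ,  cos φ₁ sin φ₂ − sin φ₁ cos φ₂ cos Δλ )
  = atan2(-0.3804, -0.5305) = 215.64°

215.6°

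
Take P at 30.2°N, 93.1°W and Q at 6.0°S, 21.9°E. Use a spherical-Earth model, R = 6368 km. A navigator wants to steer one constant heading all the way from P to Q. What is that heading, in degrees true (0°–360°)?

108.2°

Δψ = ln[tan(π/4+φ₂/2)/tan(π/4+φ₁/2)] = -0.6583
Δλ = +2.0071 rad (taken the short way round)
course = atan2(Δλ, Δψ) = 108.16°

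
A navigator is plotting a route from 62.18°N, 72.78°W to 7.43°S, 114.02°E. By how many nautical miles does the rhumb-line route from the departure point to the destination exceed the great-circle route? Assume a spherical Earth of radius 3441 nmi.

1770 nmi

Great circle: cos σ = sin φ₁ sin φ₂ + cos φ₁ cos φ₂ cos Δλ,  σ = 2.1820 rad → d_gc = 7508.4 nmi
Rhumb line: Δψ = -1.5257, q = Δφ/Δψ = 0.7963, d_rh = R√(Δφ²+q²Δλ²) = 9278.0 nmi
Excess = 9278.0 − 7508.4 = 1769.6 ≈ 1770 nmi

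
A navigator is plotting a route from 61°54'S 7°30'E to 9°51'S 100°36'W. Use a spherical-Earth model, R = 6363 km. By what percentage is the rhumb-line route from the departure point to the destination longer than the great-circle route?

7.4%

Great circle: σ = 1.5641 rad → d_gc = Rσ = 9952.2 km
Rhumb: Δφ = +0.9084, Δλ = -1.8867, Δψ = +1.2125, q = Δφ/Δψ = 0.7492 → d_rh = R√(Δφ²+q²Δλ²) = 10691.8 km
Excess = (10691.8 − 9952.2) / 9952.2 = 739.6 / 9952.2 = 7.43% ≈ 7.4%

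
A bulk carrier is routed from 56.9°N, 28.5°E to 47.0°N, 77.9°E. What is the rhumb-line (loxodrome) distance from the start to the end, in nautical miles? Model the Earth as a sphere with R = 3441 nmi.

Δψ = ln[tan(π/4+φ₂/2)/tan(π/4+φ₁/2)] = -0.2818;  Δφ = -0.1728 rad,  Δλ = +0.8622 rad
q = Δφ/Δψ = 0.6131
d = R·√(Δφ² + q²Δλ²) = 3441·0.55610 = 1914 nmi

1914 nmi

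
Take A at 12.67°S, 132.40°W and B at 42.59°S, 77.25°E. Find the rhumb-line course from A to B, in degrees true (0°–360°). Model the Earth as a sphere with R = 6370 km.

Meridional parts: M(φ₁)=-0.2230, M(φ₂)=-0.8231 → ΔM = -0.6001;  Δλ = -2.6241 rad
tan C = Δλ / ΔM = +4.3726 → C = 257.12°

257.1°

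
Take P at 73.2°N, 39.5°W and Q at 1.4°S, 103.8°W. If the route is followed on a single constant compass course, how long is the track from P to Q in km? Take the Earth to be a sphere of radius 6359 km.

9568 km

Δψ = ln[tan(π/4+φ₂/2)/tan(π/4+φ₁/2)] = -1.9372;  Δφ = -1.3020 rad,  Δλ = -1.1222 rad
q = Δφ/Δψ = 0.6721
d = R·√(Δφ² + q²Δλ²) = 6359·1.50471 = 9568 km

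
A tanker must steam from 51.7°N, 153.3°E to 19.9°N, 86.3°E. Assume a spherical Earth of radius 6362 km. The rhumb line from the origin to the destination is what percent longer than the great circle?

2.3%

Great circle: σ = 1.0532 rad → d_gc = Rσ = 6700.2 km
Rhumb: Δφ = -0.5550, Δλ = -1.1694, Δψ = -0.7032, q = Δφ/Δψ = 0.7893 → d_rh = R√(Δφ²+q²Δλ²) = 6852.0 km
Excess = (6852.0 − 6700.2) / 6700.2 = 151.8 / 6700.2 = 2.27% ≈ 2.3%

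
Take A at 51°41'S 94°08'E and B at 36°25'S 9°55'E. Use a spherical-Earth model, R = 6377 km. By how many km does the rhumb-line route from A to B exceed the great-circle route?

Great circle: cos σ = sin φ₁ sin φ₂ + cos φ₁ cos φ₂ cos Δλ,  σ = 1.0286 rad → d_gc = 6559.1 km
Rhumb line: Δψ = +0.3739, q = Δφ/Δψ = 0.7126, d_rh = R√(Δφ²+q²Δλ²) = 6892.0 km
Excess = 6892.0 − 6559.1 = 332.9 ≈ 333 km

333 km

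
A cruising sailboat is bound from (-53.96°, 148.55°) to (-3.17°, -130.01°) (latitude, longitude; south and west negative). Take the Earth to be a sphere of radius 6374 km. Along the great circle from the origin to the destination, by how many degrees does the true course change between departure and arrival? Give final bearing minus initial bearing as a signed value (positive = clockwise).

At departure: θ₁ = atan2(sin Δλ cos φ₂, cos φ₁ sin φ₂ − sin φ₁ cos φ₂ cos Δλ) = 84.93°
At arrival: θ₂ = atan2(sin Δλ cos φ₁, −cos φ₂ sin φ₁ + sin φ₂ cos φ₁ cos Δλ) = 35.94°
Δθ = θ₂ − θ₁ = -49.0°

-49.0°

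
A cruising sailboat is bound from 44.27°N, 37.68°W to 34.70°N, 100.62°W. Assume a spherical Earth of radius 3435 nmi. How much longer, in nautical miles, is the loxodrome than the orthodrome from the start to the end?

65 nmi

Great circle: cos σ = sin φ₁ sin φ₂ + cos φ₁ cos φ₂ cos Δλ,  σ = 0.8430 rad → d_gc = 2895.8 nmi
Rhumb line: Δψ = -0.2170, q = Δφ/Δψ = 0.7697, d_rh = R√(Δφ²+q²Δλ²) = 2960.4 nmi
Excess = 2960.4 − 2895.8 = 64.6 ≈ 65 nmi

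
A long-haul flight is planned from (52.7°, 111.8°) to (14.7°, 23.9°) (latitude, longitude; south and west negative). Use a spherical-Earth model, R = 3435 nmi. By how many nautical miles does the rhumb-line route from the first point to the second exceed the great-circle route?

Great circle: cos σ = sin φ₁ sin φ₂ + cos φ₁ cos φ₂ cos Δλ,  σ = 1.3456 rad → d_gc = 4622.0 nmi
Rhumb line: Δψ = -0.8267, q = Δφ/Δψ = 0.8022, d_rh = R√(Δφ²+q²Δλ²) = 4802.3 nmi
Excess = 4802.3 − 4622.0 = 180.3 ≈ 180 nmi

180 nmi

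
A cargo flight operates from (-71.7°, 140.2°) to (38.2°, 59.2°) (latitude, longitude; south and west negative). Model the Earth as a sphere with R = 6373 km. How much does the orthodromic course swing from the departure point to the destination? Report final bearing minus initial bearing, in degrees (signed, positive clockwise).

Initial bearing θ₁ = atan2(sin Δλ cos φ₂, cos φ₁ sin φ₂ − sin φ₁ cos φ₂ cos Δλ) = 291.83°
Final bearing θ₂ = (initial bearing from the destination back to the start) + 180° = 338.23°
Δθ = θ₂ − θ₁ = +46.4°

+46.4°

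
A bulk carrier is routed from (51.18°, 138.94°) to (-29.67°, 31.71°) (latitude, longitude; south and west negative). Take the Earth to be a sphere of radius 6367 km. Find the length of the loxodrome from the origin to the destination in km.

13898 km

Δψ = ln[tan(π/4+φ₂/2)/tan(π/4+φ₁/2)] = -1.5858;  Δφ = -1.4111 rad,  Δλ = -1.8715 rad
q = Δφ/Δψ = 0.8898
d = R·√(Δφ² + q²Δλ²) = 6367·2.18279 = 13898 km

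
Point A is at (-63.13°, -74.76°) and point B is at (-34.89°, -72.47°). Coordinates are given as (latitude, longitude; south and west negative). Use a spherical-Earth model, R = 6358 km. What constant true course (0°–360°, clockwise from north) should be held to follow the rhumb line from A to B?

Meridional parts: M(φ₁)=-1.4318, M(φ₂)=-0.6505 → ΔM = +0.7813;  Δλ = +0.0400 rad
tan C = Δλ / ΔM = +0.0512 → C = 2.93°

2.9°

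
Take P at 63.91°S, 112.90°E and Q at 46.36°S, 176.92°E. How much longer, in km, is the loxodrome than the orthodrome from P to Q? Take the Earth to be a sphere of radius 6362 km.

160 km

Great circle: cos σ = sin φ₁ sin φ₂ + cos φ₁ cos φ₂ cos Δλ,  σ = 0.6715 rad → d_gc = 4272.0 km
Rhumb line: Δψ = +0.5470, q = Δφ/Δψ = 0.5600, d_rh = R√(Δφ²+q²Δλ²) = 4432.2 km
Excess = 4432.2 − 4272.0 = 160.2 ≈ 160 km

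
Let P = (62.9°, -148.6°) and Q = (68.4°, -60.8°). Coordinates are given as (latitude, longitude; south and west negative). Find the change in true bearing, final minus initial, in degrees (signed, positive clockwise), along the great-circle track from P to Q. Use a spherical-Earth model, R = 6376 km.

+82.5°

Initial bearing θ₁ = atan2(sin Δλ cos φ₂, cos φ₁ sin φ₂ − sin φ₁ cos φ₂ cos Δλ) = 41.83°
Final bearing θ₂ = (initial bearing from the destination back to the start) + 180° = 124.38°
Δθ = θ₂ − θ₁ = +82.5°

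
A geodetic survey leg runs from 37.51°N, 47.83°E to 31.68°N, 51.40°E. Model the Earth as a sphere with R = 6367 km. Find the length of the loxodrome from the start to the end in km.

Δψ = ln[tan(π/4+φ₂/2)/tan(π/4+φ₁/2)] = -0.1237;  Δφ = -0.1018 rad,  Δλ = +0.0623 rad
q = Δφ/Δψ = 0.8225
d = R·√(Δφ² + q²Δλ²) = 6367·0.11393 = 725 km

725 km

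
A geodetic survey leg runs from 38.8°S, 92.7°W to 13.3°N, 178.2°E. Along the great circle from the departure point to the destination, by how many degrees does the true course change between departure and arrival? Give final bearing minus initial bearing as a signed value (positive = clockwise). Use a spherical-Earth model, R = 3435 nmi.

Initial bearing θ₁ = atan2(sin Δλ cos φ₂, cos φ₁ sin φ₂ − sin φ₁ cos φ₂ cos Δλ) = 280.98°
Final bearing θ₂ = (initial bearing from the destination back to the start) + 180° = 308.17°
Δθ = θ₂ − θ₁ = +27.2°

+27.2°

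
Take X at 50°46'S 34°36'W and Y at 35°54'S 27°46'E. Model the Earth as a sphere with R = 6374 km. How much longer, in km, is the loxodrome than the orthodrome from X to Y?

Great circle: cos σ = sin φ₁ sin φ₂ + cos φ₁ cos φ₂ cos Δλ,  σ = 0.8068 rad → d_gc = 5142.50 km
Rhumb line: Δψ = +0.3595, q = Δφ/Δψ = 0.7217, d_rh = R√(Δφ²+q²Δλ²) = 5273.05 km
Excess = 5273.05 − 5142.50 = 130.55 ≈ 131 km

131 km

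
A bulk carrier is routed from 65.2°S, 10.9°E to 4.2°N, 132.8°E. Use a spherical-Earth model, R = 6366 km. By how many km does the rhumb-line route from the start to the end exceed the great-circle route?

1034 km

Great circle: cos σ = sin φ₁ sin φ₂ + cos φ₁ cos φ₂ cos Δλ,  σ = 1.8625 rad → d_gc = 11856.4 km
Rhumb line: Δψ = +1.5881, q = Δφ/Δψ = 0.7627, d_rh = R√(Δφ²+q²Δλ²) = 12890.6 km
Excess = 12890.6 − 11856.4 = 1034.2 ≈ 1034 km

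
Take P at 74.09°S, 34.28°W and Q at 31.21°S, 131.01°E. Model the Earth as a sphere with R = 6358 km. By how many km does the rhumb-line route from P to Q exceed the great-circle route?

Great circle: cos σ = sin φ₁ sin φ₂ + cos φ₁ cos φ₂ cos Δλ,  σ = 1.2958 rad → d_gc = 8238.6 km
Rhumb line: Δψ = +1.3941, q = Δφ/Δψ = 0.5368, d_rh = R√(Δφ²+q²Δλ²) = 10935.8 km
Excess = 10935.8 − 8238.6 = 2697.2 ≈ 2697 km

2697 km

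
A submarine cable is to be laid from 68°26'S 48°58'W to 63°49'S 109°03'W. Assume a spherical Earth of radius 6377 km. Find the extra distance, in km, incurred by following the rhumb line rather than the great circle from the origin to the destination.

106 km

Great circle: cos σ = sin φ₁ sin φ₂ + cos φ₁ cos φ₂ cos Δλ,  σ = 0.4142 rad → d_gc = 2641.1 km
Rhumb line: Δψ = +0.1997, q = Δφ/Δψ = 0.4035, d_rh = R√(Δφ²+q²Δλ²) = 2746.9 km
Excess = 2746.9 − 2641.1 = 105.8 ≈ 106 km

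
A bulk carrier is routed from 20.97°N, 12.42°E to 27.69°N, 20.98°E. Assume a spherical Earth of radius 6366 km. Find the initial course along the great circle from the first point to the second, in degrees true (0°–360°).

N = sin Δλ·cos φ₂ = +0.1318;  D = cos φ₁ sin φ₂ − sin φ₁ cos φ₂ cos Δλ = +0.1205
initial course = atan2(N, D) = 47.55°

47.6°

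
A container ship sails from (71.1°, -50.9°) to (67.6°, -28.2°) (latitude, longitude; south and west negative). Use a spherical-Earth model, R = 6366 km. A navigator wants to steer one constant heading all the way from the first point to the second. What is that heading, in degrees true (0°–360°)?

113.7°

Δψ = ln[tan(π/4+φ₂/2)/tan(π/4+φ₁/2)] = -0.1736
Δλ = +0.3962 rad (taken the short way round)
course = atan2(Δλ, Δψ) = 113.66°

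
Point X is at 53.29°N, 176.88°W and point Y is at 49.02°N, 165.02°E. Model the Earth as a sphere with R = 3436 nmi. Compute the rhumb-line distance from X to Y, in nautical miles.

727 nmi

Δψ = ln[tan(π/4+φ₂/2)/tan(π/4+φ₁/2)] = -0.1189;  Δφ = -0.0745 rad,  Δλ = -0.3159 rad
q = Δφ/Δψ = 0.6266
d = R·√(Δφ² + q²Δλ²) = 3436·0.21152 = 727 nmi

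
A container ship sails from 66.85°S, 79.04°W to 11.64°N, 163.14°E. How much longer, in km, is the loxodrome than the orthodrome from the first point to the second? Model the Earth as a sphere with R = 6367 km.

Great circle: cos σ = sin φ₁ sin φ₂ + cos φ₁ cos φ₂ cos Δλ,  σ = 1.9447 rad → d_gc = 12381.7 km
Rhumb line: Δψ = +1.7902, q = Δφ/Δψ = 0.7652, d_rh = R√(Δφ²+q²Δλ²) = 13283.6 km
Excess = 13283.6 − 12381.7 = 901.9 ≈ 902 km

902 km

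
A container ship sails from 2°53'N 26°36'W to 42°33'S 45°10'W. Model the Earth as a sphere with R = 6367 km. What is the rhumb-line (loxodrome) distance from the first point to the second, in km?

Δψ = ln[tan(π/4+φ₂/2)/tan(π/4+φ₁/2)] = -0.8725;  Δφ = -0.7930 rad,  Δλ = -0.3240 rad
q = Δφ/Δψ = 0.9089
d = R·√(Δφ² + q²Δλ²) = 6367·0.84589 = 5386 km

5386 km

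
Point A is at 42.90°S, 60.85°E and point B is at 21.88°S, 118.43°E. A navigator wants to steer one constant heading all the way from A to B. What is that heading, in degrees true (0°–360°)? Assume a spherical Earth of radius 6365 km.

66.4°

Meridional parts: M(φ₁)=-0.8305, M(φ₂)=-0.3915 → ΔM = +0.4389;  Δλ = +1.0050 rad
tan C = Δλ / ΔM = +2.2895 → C = 66.41°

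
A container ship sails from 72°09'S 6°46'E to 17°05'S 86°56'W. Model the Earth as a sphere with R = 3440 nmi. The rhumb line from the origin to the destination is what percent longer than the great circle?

Great circle: σ = 1.3070 rad → d_gc = Rσ = 4496.2 nmi
Rhumb: Δφ = +0.9611, Δλ = -1.6354, Δψ = +1.5486, q = Δφ/Δψ = 0.6206 → d_rh = R√(Δφ²+q²Δλ²) = 4808.5 nmi
Excess = (4808.5 − 4496.2) / 4496.2 = 312.3 / 4496.2 = 6.946% ≈ 6.9%

6.9%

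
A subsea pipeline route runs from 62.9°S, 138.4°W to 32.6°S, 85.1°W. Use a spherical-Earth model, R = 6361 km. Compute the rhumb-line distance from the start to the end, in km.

Rhumb course C = atan2(Δλ, Δψ) with Δψ = ln[tan(π/4+φ₂/2)/tan(π/4+φ₁/2)] = +0.8205, Δλ = +0.9303 → C = 48.59°
d = R·|Δφ| / |cos C| = 6361·0.52883 / 0.66149 = 5085 km

5085 km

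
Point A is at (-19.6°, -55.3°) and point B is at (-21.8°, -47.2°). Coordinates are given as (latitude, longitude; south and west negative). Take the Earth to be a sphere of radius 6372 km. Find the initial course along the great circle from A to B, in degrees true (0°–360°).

N = sin Δλ·cos φ₂ = +0.1308;  D = cos φ₁ sin φ₂ − sin φ₁ cos φ₂ cos Δλ = -0.0415
initial course = atan2(N, D) = 107.60°

107.6°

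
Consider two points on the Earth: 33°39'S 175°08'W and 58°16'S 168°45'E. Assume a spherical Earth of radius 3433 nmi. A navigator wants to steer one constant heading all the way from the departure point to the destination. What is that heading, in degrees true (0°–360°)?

Δψ = ln[tan(π/4+φ₂/2)/tan(π/4+φ₁/2)] = -0.6337
Δλ = -0.2813 rad (taken the short way round)
course = atan2(Δλ, Δψ) = 203.94°

203.9°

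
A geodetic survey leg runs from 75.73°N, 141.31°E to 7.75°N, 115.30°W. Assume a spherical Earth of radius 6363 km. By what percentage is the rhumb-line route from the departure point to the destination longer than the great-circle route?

8.2%

Great circle: σ = 1.4966 rad → d_gc = Rσ = 9522.9 km
Rhumb: Δφ = -1.1865, Δλ = +1.8045, Δψ = -1.9423, q = Δφ/Δψ = 0.6108 → d_rh = R√(Δφ²+q²Δλ²) = 10304.8 km
Excess = (10304.8 − 9522.9) / 9522.9 = 781.9 / 9522.9 = 8.21% ≈ 8.2%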